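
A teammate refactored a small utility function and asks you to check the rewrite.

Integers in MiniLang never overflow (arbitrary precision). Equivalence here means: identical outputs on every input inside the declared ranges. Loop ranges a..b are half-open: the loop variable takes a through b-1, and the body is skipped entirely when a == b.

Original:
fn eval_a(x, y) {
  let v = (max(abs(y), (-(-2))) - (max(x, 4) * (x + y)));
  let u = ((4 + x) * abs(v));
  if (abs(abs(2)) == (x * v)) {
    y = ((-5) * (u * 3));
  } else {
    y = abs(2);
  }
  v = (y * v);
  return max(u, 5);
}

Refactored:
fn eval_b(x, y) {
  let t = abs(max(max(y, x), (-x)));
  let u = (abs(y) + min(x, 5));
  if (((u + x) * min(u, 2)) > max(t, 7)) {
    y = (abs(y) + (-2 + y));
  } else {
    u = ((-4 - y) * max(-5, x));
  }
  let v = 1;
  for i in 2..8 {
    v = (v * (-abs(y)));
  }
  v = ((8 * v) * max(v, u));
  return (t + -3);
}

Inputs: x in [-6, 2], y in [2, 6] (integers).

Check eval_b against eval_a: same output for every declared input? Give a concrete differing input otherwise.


The rewrite breaks on x=-6, y=2, where the results are 5 and 3.
eval_a: v=18, then u=-36, then (abs(abs(2)) == (x * v)) is false, then y=2, then v=36, then returns 5
eval_b: t=6, then u=-4, then (((u + x) * min(u, 2)) > max(t, 7)) is true, then y=2, then v=1, then (i=2), then v=-2, then (i=3), then v=4, then (i=4), then v=-8, then (i=5), then v=16, then (i=6), then v=-32, then (i=7), then v=64, then v=32768, then returns 3
verdict: not equivalent; witness: x=-6, y=2


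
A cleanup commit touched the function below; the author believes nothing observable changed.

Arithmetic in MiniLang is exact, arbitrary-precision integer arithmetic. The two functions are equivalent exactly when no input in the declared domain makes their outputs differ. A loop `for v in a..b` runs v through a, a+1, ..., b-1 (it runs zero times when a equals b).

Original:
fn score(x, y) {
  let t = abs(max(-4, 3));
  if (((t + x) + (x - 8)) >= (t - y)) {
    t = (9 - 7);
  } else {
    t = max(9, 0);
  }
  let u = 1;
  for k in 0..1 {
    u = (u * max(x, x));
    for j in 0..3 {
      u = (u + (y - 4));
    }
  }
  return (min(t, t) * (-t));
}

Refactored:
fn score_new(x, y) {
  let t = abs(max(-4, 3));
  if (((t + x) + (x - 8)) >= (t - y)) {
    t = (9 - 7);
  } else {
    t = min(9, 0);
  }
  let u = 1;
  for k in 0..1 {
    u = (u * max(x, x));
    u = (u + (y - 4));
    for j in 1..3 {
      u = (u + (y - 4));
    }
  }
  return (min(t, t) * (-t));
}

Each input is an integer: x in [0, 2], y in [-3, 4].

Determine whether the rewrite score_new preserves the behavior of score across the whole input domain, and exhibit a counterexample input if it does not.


Evaluate both at x=0, y=-3.
score: t becomes 3; next (((t + x) + (x - 8)) >= (t - y)) evaluates to false; next t becomes 9; next u becomes 1; next at k=0:; next u becomes 0; next at j=0:; next u becomes -7; next at j=1:; next u becomes -14; next at j=2:; next u becomes -21; next final value -81
score_new: t becomes 3; next (((t + x) + (x - 8)) >= (t - y)) evaluates to false; next t becomes 0; next u becomes 1; next at k=0:; next u becomes 0; next u becomes -7; next at j=1:; next u becomes -14; next at j=2:; next u becomes -21; next final value 0
-81 and 0 differ, so these are not the same function on this domain.
verdict: not equivalent; witness: x=0, y=-3


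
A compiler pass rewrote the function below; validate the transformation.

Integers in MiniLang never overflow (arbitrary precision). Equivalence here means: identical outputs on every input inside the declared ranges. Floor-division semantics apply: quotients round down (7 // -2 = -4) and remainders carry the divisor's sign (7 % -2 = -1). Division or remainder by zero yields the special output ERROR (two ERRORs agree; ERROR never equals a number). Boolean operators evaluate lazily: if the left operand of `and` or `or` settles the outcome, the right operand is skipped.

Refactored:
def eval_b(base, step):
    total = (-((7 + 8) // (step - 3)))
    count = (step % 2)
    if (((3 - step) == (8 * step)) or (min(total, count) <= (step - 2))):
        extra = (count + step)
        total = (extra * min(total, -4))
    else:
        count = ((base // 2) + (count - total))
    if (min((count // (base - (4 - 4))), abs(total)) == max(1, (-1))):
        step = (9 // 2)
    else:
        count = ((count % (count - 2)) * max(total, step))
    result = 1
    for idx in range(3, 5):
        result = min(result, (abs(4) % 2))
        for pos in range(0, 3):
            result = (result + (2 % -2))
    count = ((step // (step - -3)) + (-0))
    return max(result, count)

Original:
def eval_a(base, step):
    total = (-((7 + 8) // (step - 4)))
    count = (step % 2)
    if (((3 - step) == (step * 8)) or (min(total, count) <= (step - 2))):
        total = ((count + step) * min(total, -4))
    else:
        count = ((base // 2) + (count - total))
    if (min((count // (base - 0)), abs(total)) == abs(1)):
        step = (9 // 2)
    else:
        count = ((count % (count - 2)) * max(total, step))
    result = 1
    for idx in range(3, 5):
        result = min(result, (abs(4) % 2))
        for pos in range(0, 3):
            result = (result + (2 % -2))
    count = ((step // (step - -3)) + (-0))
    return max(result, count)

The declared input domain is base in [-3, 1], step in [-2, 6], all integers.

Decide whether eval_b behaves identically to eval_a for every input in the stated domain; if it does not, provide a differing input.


Consider the input base=-3, step=3.
eval_a: total becomes 15; next count becomes 1; next (((3 - step) == (step * 8)) or (min(total, count) <= (step - 2))) evaluates to true; next total becomes -16; next (min((count // (base - 0)), abs(total)) == abs(1)) evaluates to false; next count becomes 0; next result becomes 1; next at idx=3:; next result becomes 0; next at pos=0:; next result becomes 0; next at pos=1:; next result becomes 0; next at pos=2:; next result becomes 0; next at idx=4:; next result becomes 0; next at pos=0:; next result becomes 0; next at pos=1:; next result becomes 0; next at pos=2:; next result becomes 0; next count becomes 0; next final value 0
eval_b: hits division by zero so the output is ERROR
0 against ERROR: the behavior changed.
verdict: not equivalent; witness: base=-3, step=3


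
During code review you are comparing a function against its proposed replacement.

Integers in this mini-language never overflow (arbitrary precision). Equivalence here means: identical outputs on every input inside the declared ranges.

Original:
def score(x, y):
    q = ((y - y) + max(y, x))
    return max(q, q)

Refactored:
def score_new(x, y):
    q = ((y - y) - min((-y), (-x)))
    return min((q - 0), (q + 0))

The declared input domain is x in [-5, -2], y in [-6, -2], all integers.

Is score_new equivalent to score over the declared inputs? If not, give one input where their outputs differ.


Equivalent. The suspicious-looking change has no observable effect anywhere in the declared ranges.
An exhaustive pass over the 20 declared inputs shows identical outputs.
As a probe, take x=-2, y=-3: score runs q becomes -2; next final value -2; score_new runs q becomes -2; next final value -2; both end at -2.
verdict: equivalent


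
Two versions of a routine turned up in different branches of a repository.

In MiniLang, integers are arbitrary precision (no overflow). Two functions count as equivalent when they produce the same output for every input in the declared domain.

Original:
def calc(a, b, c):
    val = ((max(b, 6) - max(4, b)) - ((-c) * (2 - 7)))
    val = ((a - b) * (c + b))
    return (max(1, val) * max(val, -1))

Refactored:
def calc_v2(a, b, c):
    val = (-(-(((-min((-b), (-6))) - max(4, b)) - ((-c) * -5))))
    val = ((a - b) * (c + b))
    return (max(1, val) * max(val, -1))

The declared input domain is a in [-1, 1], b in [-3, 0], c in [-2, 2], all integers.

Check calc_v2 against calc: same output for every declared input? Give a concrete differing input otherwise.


Changes here: arithmetic usage differs, and min/max/abs usage differs, and constant usage differs; the full 60-point sweep finds no disagreement.
verdict: equivalent


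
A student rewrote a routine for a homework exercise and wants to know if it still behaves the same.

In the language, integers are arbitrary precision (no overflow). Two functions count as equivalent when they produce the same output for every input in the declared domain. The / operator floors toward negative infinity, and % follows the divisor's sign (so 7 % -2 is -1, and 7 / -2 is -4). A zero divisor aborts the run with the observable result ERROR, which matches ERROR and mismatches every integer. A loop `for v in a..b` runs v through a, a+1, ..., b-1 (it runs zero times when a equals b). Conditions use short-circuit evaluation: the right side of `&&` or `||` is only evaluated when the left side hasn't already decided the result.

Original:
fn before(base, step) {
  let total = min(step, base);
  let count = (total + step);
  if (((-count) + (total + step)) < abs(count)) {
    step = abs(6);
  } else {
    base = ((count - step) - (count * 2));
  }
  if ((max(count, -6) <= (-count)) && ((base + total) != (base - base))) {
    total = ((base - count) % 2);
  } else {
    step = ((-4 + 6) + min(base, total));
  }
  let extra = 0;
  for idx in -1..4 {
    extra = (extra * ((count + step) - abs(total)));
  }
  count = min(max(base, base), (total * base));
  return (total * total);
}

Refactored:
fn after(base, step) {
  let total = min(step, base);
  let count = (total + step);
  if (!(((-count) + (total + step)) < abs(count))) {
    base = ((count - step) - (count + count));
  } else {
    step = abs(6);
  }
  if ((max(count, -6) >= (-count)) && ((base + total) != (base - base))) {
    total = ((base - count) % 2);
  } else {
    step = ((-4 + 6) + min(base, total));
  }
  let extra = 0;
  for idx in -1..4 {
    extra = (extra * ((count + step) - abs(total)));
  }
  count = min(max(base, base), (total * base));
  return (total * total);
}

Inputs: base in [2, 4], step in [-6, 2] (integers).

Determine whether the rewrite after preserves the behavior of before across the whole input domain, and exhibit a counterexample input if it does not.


Not equivalent: base=2, step=-6 separates them (0 vs 36).
before: total becomes -6; next count becomes -12; next (((-count) + (total + step)) < abs(count)) evaluates to true; next step becomes 6; next ((max(count, -6) <= (-count)) && ((base + total) != (base - base))) evaluates to true; next total becomes 0; next extra becomes 0; next at idx=-1:; next extra becomes 0; next at idx=0:; next extra becomes 0; next at idx=1:; next extra becomes 0; next at idx=2:; next extra becomes 0; next at idx=3:; next extra becomes 0; next count becomes 0; next final value 0
after: total becomes -6; next count becomes -12; next (!(((-count) + (total + step)) < abs(count))) evaluates to false; next step becomes 6; next ((max(count, -6) >= (-count)) && ((base + total) != (base - base))) evaluates to false; next step becomes -4; next extra becomes 0; next at idx=-1:; next extra becomes 0; next at idx=0:; next extra becomes 0; next at idx=1:; next extra becomes 0; next at idx=2:; next extra becomes 0; next at idx=3:; next extra becomes 0; next count becomes -12; next final value 36
verdict: not equivalent; witness: base=2, step=-6


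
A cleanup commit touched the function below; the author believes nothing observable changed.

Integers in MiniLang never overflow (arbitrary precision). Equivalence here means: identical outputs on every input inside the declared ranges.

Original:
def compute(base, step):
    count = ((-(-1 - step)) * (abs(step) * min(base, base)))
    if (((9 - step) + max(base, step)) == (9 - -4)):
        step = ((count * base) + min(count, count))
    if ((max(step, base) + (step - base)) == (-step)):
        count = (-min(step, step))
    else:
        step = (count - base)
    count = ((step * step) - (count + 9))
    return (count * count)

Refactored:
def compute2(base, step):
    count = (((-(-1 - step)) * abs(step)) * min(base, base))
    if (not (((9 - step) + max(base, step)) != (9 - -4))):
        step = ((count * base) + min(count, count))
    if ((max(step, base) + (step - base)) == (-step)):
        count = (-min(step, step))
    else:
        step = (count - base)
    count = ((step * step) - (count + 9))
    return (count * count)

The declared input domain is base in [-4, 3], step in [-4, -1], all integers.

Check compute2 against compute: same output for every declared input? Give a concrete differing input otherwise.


The two versions differ — the changes include boolean connective usage differs, and comparison usage differs.
One worked example (base=-3, step=-2) — compute: count=6, then (((9 - step) + max(base, step)) == (9 - -4)) is false, then ((max(step, base) + (step - base)) == (-step)) is false, then step=9, then count=66, then returns 4356; compute2: count=6, then (not (((9 - step) + max(base, step)) != (9 - -4))) is false, then ((max(step, base) + (step - base)) == (-step)) is false, then step=9, then count=66, then returns 4356; agreement on 4356.
Every one of the 32 inputs gives matching results.
verdict: equivalent


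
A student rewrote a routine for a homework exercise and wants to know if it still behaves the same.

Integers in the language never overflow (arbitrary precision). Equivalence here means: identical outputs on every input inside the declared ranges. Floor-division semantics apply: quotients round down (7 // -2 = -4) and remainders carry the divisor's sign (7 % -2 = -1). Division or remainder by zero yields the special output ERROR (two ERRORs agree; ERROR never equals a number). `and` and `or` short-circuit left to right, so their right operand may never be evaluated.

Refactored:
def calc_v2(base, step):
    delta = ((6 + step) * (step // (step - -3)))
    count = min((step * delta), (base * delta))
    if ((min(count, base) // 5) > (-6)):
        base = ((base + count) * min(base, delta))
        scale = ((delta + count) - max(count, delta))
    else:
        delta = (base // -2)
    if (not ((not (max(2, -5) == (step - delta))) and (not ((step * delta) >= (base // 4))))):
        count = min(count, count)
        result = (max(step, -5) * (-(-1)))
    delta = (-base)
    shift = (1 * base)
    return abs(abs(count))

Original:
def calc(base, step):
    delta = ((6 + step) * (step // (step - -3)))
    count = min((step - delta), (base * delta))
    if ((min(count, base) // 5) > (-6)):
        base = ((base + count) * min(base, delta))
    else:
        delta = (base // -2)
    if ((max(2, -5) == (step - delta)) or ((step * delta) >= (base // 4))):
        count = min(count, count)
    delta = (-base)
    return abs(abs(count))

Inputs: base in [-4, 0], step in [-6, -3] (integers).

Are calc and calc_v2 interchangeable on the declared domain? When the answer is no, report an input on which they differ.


Run the pair on base=-4, step=-6.
calc: delta := 0 | count := -6 | ((min(count, base) // 5) > (-6)): true | base := 40 | ((max(2, -5) == (step - delta)) or ((step * delta) >= (base // 4))): false | delta := -40 | result 6
calc_v2: delta := 0 | count := 0 | ((min(count, base) // 5) > (-6)): true | base := 16 | scale := 0 | (not ((not (max(2, -5) == (step - delta))) and (not ((step * delta) >= (base // 4))))): false | delta := -16 | shift := 16 | result 0
6 against 0: the behavior changed.
verdict: not equivalent; witness: base=-4, step=-6


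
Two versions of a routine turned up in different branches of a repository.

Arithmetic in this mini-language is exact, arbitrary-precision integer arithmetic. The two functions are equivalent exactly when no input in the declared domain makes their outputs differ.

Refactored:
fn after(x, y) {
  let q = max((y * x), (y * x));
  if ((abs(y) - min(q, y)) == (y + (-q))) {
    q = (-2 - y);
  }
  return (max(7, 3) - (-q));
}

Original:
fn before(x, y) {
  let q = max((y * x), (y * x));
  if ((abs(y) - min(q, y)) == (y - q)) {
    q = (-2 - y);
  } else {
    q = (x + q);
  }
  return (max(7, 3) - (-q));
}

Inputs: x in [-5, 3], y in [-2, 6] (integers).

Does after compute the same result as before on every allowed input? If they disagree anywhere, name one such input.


There is a counterexample at x=-5, y=-2: 12 on one side, 17 on the other.
before: q := 10 | ((abs(y) - min(q, y)) == (y - q)): false | q := 5 | result 12
after: q := 10 | ((abs(y) - min(q, y)) == (y + (-q))): false | result 17
verdict: not equivalent; witness: x=-5, y=-2


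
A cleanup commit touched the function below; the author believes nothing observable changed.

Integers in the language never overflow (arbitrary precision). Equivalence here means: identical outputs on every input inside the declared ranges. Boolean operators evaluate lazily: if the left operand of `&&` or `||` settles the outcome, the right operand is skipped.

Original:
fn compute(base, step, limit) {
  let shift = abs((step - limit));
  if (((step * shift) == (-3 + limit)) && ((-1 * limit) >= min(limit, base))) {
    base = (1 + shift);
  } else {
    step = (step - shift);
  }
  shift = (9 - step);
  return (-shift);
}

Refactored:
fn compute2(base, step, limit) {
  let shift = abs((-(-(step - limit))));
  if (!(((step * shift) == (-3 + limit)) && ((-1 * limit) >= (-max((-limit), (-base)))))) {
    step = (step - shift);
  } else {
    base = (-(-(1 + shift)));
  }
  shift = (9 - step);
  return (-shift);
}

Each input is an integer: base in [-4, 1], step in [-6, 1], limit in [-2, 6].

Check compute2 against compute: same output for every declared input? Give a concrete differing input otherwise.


Equivalent — the differences include boolean connective usage differs; also min/max/abs usage differs, yet no declared input distinguishes the two.
Spot check at base=-1, step=-2, limit=4 — compute: shift := 6 | (((step * shift) == (-3 + limit)) && ((-1 * limit) >= min(limit, base))): false | step := -8 | shift := 17 | result -17. compute2: shift := 6 | (!(((step * shift) == (-3 + limit)) && ((-1 * limit) >= (-max((-limit), (-base)))))): true | step := -8 | shift := 17 | result -17. Both give -17.
Every one of the 432 inputs gives matching results.
verdict: equivalent


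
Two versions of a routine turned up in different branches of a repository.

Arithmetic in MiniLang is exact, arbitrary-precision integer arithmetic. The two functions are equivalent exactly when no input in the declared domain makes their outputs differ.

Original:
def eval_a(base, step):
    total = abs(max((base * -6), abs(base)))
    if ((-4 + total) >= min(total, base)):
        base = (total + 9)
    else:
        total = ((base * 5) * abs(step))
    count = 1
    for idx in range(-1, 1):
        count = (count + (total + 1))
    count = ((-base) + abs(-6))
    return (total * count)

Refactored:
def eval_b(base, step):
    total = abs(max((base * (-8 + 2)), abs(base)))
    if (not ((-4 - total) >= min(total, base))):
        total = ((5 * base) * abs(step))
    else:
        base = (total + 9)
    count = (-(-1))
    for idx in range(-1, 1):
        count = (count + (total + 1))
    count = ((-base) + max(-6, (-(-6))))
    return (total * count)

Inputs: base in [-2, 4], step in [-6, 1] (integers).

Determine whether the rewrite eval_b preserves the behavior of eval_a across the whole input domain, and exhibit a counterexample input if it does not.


Run the pair on base=-2, step=-6.
eval_a: total = 12; ((-4 + total) >= min(total, base)) -> true; base = 21; count = 1; [idx=-1]; count = 14; [idx=0]; count = 27; count = -15; return -180
eval_b: total = 12; (not ((-4 - total) >= min(total, base))) -> true; total = -60; count = 1; [idx=-1]; count = -58; [idx=0]; count = -117; count = 8; return -480
-180 vs -480 — the two versions disagree here.
verdict: not equivalent; witness: base=-2, step=-6


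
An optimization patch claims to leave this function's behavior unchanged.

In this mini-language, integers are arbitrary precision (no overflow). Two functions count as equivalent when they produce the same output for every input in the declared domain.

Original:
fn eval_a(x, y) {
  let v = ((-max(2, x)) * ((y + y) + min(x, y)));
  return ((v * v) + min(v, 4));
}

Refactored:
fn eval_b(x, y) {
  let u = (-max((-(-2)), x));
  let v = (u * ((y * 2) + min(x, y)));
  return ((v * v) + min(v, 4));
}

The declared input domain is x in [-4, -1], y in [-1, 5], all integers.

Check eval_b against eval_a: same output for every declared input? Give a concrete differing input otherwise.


The two are interchangeable: local variable names differ, constant usage differs, statement counts differ, arithmetic usage differs, and every declared input agrees.
Tracing x=-1, y=3: eval_a: v=-10, then returns 90 | eval_b: u=-2, then v=-10, then returns 90 — matching result 90.
Across all 28 domain points the two functions coincide.
verdict: equivalent


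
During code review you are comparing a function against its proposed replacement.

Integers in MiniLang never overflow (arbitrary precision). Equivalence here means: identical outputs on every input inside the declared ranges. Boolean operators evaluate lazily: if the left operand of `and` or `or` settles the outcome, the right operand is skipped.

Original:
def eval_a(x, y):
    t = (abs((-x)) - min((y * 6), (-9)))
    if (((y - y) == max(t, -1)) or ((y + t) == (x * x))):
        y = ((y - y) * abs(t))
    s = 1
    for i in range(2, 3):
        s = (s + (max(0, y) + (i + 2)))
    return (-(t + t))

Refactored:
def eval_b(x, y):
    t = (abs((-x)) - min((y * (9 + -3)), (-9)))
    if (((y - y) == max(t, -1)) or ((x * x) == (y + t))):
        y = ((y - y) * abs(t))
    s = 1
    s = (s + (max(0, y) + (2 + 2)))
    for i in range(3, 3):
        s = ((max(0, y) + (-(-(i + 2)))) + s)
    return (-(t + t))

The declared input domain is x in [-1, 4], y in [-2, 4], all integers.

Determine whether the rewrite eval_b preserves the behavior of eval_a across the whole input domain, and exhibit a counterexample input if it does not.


Side by side, the visible changes include: constant usage differs, loop structure differs, arithmetic usage differs, min/max/abs usage differs, statement counts differ.
Spot check at x=1, y=3 — eval_a: t becomes 10; next (((y - y) == max(t, -1)) or ((y + t) == (x * x))) evaluates to false; next s becomes 1; next at i=2:; next s becomes 8; next final value -20. eval_b: t becomes 10; next (((y - y) == max(t, -1)) or ((x * x) == (y + t))) evaluates to false; next s becomes 1; next s becomes 8; next i never enters its loop body; next final value -20. Both give -20.
An exhaustive pass over the 42 declared inputs shows identical outputs.
verdict: equivalent


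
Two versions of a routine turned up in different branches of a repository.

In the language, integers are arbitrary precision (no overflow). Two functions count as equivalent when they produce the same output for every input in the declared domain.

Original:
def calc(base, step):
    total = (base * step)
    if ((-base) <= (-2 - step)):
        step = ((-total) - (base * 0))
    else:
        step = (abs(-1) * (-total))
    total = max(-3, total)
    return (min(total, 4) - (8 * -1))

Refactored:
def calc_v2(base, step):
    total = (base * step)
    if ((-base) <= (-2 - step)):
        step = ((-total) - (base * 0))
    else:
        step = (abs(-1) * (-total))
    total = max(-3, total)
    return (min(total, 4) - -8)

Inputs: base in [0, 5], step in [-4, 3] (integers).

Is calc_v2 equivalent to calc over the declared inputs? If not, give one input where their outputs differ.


Although constant usage differs, arithmetic usage differs, 48/48 inputs agree.
verdict: equivalent


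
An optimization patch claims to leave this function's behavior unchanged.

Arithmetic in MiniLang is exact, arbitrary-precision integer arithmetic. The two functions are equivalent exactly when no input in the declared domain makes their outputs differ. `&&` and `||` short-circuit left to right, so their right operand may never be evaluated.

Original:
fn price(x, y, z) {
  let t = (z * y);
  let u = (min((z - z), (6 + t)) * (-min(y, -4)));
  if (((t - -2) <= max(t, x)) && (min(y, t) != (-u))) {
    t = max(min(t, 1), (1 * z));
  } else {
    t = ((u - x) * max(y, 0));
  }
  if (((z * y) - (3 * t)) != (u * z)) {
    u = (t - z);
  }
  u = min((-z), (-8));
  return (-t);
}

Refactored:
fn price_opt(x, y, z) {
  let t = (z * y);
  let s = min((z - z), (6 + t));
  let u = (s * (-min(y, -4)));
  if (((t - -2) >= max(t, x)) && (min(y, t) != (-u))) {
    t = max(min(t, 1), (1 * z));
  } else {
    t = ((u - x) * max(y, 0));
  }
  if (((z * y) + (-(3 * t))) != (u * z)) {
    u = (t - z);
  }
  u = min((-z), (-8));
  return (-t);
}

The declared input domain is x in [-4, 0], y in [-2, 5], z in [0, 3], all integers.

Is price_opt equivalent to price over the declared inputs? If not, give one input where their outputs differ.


Consider the input x=-4, y=-2, z=1.
price: t = -2; u = 0; (((t - -2) <= max(t, x)) && (min(y, t) != (-u))) -> false; t = 0; (((z * y) - (3 * t)) != (u * z)) -> true; u = -1; u = -8; return 0
price_opt: t = -2; s = 0; u = 0; (((t - -2) >= max(t, x)) && (min(y, t) != (-u))) -> true; t = 1; (((z * y) + (-(3 * t))) != (u * z)) -> true; u = 0; u = -8; return -1
0 != -1, so the rewrite changes behavior.
verdict: not equivalent; witness: x=-4, y=-2, z=1


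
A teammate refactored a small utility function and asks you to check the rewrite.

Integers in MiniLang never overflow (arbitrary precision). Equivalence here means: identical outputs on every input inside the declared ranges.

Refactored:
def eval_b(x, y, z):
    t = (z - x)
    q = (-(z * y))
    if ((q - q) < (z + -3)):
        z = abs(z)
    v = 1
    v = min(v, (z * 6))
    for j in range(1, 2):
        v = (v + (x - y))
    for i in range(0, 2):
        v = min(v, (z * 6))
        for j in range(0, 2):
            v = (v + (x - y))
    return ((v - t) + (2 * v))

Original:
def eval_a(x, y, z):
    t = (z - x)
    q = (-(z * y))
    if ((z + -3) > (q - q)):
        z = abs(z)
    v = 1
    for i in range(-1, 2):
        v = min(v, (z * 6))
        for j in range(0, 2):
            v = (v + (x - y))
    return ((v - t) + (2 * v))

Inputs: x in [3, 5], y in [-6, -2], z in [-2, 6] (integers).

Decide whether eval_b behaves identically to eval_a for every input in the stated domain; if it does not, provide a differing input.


Run the pair on x=3, y=-6, z=5.
eval_a: t=2, then q=30, then ((z + -3) > (q - q)) is true, then z=5, then v=1, then (i=-1), then v=1, then (j=0), then v=10, then (j=1), then v=19, then (i=0), then v=19, then (j=0), then v=28, then (j=1), then v=37, then (i=1), then v=30, then (j=0), then v=39, then (j=1), then v=48, then returns 142
eval_b: t=2, then q=30, then ((q - q) < (z + -3)) is true, then z=5, then v=1, then v=1, then (j=1), then v=10, then (i=0), then v=10, then (j=0), then v=19, then (j=1), then v=28, then (i=1), then v=28, then (j=0), then v=37, then (j=1), then v=46, then returns 136
142 against 136: the behavior changed.
verdict: not equivalent; witness: x=3, y=-6, z=5


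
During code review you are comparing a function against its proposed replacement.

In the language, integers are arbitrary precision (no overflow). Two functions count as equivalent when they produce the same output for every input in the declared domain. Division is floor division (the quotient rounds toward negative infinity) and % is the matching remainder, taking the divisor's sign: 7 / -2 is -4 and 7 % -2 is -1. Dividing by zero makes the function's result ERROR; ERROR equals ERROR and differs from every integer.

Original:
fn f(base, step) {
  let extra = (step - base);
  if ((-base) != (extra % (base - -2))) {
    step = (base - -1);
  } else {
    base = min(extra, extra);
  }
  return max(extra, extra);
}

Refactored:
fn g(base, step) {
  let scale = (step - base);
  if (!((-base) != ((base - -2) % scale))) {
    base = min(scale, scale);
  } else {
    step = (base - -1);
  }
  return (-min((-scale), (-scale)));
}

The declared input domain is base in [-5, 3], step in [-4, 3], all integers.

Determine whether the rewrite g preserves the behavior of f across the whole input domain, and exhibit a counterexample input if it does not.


Not equivalent: base=-4, step=-4 separates them (0 vs ERROR).
f: extra := 0 | ((-base) != (extra % (base - -2))): true | step := -3 | result 0
g: scale := 0 | divide-by-zero, output ERROR
verdict: not equivalent; witness: base=-4, step=-4


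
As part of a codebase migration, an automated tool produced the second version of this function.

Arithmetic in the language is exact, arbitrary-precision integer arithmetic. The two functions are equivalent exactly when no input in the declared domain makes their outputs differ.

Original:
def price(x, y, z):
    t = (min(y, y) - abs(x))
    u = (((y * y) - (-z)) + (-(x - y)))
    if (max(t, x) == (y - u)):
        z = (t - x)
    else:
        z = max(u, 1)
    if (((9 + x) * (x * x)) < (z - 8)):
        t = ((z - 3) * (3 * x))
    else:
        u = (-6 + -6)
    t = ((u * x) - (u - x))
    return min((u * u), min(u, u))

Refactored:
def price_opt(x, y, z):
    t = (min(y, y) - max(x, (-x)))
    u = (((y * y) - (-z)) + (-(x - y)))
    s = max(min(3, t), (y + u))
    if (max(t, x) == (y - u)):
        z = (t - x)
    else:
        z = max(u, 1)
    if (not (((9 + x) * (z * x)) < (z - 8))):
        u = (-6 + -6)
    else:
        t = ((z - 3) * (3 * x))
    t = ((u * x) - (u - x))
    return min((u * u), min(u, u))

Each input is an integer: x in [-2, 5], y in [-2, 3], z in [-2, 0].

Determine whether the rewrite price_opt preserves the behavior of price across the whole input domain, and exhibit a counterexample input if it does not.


Not equivalent: x=-2, y=-2, z=-2 separates them (-12 vs 2).
price: t = -4; u = 2; (max(t, x) == (y - u)) -> false; z = 2; (((9 + x) * (x * x)) < (z - 8)) -> false; u = -12; t = 34; return -12
price_opt: t = -4; u = 2; s = 0; (max(t, x) == (y - u)) -> false; z = 2; (not (((9 + x) * (z * x)) < (z - 8))) -> false; t = 6; t = -8; return 2
verdict: not equivalent; witness: x=-2, y=-2, z=-2


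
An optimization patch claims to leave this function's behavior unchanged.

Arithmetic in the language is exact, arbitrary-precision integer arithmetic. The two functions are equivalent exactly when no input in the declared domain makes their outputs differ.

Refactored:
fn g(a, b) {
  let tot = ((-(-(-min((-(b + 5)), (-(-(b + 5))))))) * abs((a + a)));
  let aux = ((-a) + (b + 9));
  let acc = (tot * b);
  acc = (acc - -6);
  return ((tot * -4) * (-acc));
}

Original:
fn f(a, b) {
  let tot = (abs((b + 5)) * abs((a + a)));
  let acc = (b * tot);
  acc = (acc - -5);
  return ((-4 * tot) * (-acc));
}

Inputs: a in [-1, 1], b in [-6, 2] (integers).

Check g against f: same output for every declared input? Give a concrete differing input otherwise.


At a=-1, b=-6: f gives -56, g gives -48.
verdict: not equivalent; witness: a=-1, b=-6


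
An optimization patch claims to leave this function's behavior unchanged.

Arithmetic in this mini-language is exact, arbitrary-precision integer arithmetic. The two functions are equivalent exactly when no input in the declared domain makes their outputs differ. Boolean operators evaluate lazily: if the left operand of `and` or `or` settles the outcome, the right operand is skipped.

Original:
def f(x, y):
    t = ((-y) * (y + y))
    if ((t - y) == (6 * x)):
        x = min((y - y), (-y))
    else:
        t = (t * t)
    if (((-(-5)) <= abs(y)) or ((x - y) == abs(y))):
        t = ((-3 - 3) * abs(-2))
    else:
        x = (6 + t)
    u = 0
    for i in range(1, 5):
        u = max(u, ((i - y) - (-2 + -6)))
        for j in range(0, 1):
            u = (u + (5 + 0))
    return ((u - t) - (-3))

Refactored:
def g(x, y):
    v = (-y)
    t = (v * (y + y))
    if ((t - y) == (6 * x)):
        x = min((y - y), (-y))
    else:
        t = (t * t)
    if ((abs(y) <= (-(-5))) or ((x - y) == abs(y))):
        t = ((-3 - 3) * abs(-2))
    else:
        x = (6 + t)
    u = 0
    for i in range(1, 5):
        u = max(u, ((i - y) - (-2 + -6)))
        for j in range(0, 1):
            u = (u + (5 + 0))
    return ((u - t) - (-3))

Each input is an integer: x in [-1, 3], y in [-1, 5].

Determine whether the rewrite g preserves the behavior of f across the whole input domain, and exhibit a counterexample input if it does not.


Take x=-1, y=-1.
f: t becomes -2; next ((t - y) == (6 * x)) evaluates to false; next t becomes 4; next (((-(-5)) <= abs(y)) or ((x - y) == abs(y))) evaluates to false; next x becomes 10; next u becomes 0; next at i=1:; next u becomes 10; next at j=0:; next u becomes 15; next at i=2:; next u becomes 15; next at j=0:; next u becomes 20; next at i=3:; next u becomes 20; next at j=0:; next u becomes 25; next at i=4:; next u becomes 25; next at j=0:; next u becomes 30; next final value 29
g: v becomes 1; next t becomes -2; next ((t - y) == (6 * x)) evaluates to false; next t becomes 4; next ((abs(y) <= (-(-5))) or ((x - y) == abs(y))) evaluates to true; next t becomes -12; next u becomes 0; next at i=1:; next u becomes 10; next at j=0:; next u becomes 15; next at i=2:; next u becomes 15; next at j=0:; next u becomes 20; next at i=3:; next u becomes 20; next at j=0:; next u becomes 25; next at i=4:; next u becomes 25; next at j=0:; next u becomes 30; next final value 45
29 against 45: the behavior changed.
verdict: not equivalent; witness: x=-1, y=-1


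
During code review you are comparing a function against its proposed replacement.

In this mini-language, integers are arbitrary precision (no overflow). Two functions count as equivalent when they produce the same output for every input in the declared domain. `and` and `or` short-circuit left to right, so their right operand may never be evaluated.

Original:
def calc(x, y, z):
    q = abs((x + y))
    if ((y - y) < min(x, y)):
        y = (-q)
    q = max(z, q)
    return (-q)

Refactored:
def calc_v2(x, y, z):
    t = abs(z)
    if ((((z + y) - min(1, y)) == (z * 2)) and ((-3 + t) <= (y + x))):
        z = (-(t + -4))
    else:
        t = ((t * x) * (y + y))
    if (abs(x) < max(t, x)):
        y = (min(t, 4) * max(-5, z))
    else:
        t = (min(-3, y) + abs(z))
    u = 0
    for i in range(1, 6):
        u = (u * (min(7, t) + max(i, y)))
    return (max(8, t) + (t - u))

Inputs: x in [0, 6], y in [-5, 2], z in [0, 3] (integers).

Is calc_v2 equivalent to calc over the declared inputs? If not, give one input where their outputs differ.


Take x=0, y=-5, z=0.
calc: q = 5; ((y - y) < min(x, y)) -> false; q = 5; return -5
calc_v2: t = 0; ((((z + y) - min(1, y)) == (z * 2)) and ((-3 + t) <= (y + x))) -> false; t = 0; (abs(x) < max(t, x)) -> false; t = -5; u = 0; [i=1]; u = 0; [i=2]; u = 0; [i=3]; u = 0; [i=4]; u = 0; [i=5]; u = 0; return 3
-5 against 3: the behavior changed.
verdict: not equivalent; witness: x=0, y=-5, z=0


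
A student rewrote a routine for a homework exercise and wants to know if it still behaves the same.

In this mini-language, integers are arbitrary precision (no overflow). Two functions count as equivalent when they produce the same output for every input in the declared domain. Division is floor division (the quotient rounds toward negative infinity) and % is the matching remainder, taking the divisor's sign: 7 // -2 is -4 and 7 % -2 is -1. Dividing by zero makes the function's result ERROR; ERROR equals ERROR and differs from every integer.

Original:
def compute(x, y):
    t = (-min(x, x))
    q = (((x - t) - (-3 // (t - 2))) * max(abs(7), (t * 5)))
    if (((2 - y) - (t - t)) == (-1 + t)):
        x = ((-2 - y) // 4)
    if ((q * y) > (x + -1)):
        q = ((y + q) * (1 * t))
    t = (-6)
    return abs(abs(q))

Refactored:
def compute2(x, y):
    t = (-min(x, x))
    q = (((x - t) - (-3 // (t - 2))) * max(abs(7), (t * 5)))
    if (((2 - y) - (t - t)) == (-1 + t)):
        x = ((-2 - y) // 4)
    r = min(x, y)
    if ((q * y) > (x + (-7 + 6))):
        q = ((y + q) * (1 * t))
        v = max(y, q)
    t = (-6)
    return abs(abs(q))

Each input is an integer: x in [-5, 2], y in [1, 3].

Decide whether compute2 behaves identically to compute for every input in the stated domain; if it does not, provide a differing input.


Equivalent — the differences include local variable names differ; arithmetic usage differs; min/max/abs usage differs; statement counts differ; constant usage differs, yet no declared input distinguishes the two.
Spot check at x=0, y=2 — compute: t becomes 0; next q becomes -7; next (((2 - y) - (t - t)) == (-1 + t)) evaluates to false; next ((q * y) > (x + -1)) evaluates to false; next t becomes -6; next final value 7. compute2: t becomes 0; next q becomes -7; next (((2 - y) - (t - t)) == (-1 + t)) evaluates to false; next r becomes 0; next ((q * y) > (x + (-7 + 6))) evaluates to false; next t becomes -6; next final value 7. Both give 7.
An exhaustive pass over the 24 declared inputs shows identical outputs.
verdict: equivalent


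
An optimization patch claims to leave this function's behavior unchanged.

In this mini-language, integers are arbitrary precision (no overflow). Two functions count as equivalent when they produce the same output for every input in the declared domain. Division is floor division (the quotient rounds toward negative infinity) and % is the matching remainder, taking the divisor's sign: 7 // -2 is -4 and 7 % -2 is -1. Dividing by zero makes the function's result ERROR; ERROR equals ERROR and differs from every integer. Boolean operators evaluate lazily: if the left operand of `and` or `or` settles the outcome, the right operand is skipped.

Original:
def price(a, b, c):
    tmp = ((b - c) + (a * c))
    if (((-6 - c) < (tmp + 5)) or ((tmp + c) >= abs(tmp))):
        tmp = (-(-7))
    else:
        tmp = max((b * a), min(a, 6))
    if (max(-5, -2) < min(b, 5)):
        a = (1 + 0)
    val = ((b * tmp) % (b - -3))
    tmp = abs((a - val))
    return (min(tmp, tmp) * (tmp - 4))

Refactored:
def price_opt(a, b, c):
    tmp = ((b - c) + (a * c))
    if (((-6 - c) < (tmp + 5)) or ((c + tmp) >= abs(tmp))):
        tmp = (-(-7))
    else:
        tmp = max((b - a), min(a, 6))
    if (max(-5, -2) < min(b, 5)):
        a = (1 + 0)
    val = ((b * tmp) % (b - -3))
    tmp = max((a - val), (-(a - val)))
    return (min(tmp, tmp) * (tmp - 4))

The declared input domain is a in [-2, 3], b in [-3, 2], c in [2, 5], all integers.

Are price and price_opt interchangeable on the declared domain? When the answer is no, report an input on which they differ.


There is a counterexample at a=-2, b=-1, c=5: -3 on one side, 0 on the other.
price: tmp=-16, then (((-6 - c) < (tmp + 5)) or ((tmp + c) >= abs(tmp))) is false, then tmp=2, then (max(-5, -2) < min(b, 5)) is true, then a=1, then val=0, then tmp=1, then returns -3
price_opt: tmp=-16, then (((-6 - c) < (tmp + 5)) or ((c + tmp) >= abs(tmp))) is false, then tmp=1, then (max(-5, -2) < min(b, 5)) is true, then a=1, then val=1, then tmp=0, then returns 0
verdict: not equivalent; witness: a=-2, b=-1, c=5


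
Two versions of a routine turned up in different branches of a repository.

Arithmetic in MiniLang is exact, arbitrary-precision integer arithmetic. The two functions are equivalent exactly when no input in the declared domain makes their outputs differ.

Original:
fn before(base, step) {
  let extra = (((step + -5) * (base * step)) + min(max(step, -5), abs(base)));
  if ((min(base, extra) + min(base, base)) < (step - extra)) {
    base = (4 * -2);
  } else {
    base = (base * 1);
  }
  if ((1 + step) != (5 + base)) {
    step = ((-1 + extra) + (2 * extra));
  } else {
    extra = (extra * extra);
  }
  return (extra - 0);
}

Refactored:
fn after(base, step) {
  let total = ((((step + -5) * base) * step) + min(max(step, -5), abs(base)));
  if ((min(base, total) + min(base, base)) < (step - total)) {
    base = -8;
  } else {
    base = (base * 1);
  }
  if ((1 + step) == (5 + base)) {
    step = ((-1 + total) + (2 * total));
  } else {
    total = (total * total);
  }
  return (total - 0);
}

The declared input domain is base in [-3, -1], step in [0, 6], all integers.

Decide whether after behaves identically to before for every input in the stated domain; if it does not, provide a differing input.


Try base=-3, step=1.
before: extra becomes 13; next ((min(base, extra) + min(base, base)) < (step - extra)) evaluates to false; next base becomes -3; next ((1 + step) != (5 + base)) evaluates to false; next extra becomes 169; next final value 169
after: total becomes 13; next ((min(base, total) + min(base, base)) < (step - total)) evaluates to false; next base becomes -3; next ((1 + step) == (5 + base)) evaluates to true; next step becomes 38; next final value 13
169 and 13 differ, so these are not the same function on this domain.
verdict: not equivalent; witness: base=-3, step=1
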